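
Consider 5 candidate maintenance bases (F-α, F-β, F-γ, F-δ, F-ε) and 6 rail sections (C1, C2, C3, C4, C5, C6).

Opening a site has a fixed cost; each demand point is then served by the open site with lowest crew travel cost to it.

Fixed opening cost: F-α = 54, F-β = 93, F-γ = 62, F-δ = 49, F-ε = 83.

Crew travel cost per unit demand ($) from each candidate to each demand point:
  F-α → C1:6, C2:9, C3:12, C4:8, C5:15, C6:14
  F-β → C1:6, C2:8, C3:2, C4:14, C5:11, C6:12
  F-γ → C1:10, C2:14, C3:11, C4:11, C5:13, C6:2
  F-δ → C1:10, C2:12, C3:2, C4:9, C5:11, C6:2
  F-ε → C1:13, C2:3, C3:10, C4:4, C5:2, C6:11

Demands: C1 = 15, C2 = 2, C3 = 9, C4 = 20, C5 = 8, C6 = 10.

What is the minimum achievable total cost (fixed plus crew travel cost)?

Open {F-α, F-δ, F-ε}: assign each demand point to its cheapest open site.
  C1→F-α 15×6=90, C2→F-ε 2×3=6, C3→F-δ 9×2=18, C4→F-ε 20×4=80, C5→F-ε 8×2=16, C6→F-δ 10×2=20
  crew travel cost 230, fixed 186 → total 416.
Compare {F-δ, F-ε}: crew travel cost 290 + fixed 132 = 422.
Compare {F-β, F-δ, F-ε}: crew travel cost 230 + fixed 225 = 455.
Compare {F-β, F-γ, F-ε}: crew travel cost 230 + fixed 238 = 468.
All other subsets cost ≥ 422. Minimum total cost: 416.

416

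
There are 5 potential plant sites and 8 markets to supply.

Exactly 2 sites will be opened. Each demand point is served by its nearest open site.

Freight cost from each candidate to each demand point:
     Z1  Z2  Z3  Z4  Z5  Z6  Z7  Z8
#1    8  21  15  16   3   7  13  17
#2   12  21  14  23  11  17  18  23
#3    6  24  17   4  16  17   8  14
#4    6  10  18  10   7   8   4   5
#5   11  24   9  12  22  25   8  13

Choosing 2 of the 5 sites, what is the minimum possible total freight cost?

Open {#4, #5}.
  Z1→#4 6, Z2→#4 10, Z3→#5 9, Z4→#4 10, Z5→#4 7, Z6→#4 8, Z7→#4 4, Z8→#4 5  ⇒ total 59.
Compare {#1, #4}: total 60.
Compare {#3, #4}: total 61.
No size-2 selection does better; minimum is 59.

59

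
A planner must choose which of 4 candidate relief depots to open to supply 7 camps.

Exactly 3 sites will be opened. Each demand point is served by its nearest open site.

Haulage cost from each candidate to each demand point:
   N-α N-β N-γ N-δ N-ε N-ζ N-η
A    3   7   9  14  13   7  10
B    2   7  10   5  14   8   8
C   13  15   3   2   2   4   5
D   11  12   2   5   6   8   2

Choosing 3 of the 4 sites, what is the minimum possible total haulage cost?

Open {B, C, D}.
  N-α→B 2, N-β→B 7, N-γ→D 2, N-δ→C 2, N-ε→C 2, N-ζ→C 4, N-η→D 2  ⇒ total 21.
Compare {A, C, D}: total 22.
Compare {A, B, C}: total 25.
No size-3 selection does better; minimum is 21.

21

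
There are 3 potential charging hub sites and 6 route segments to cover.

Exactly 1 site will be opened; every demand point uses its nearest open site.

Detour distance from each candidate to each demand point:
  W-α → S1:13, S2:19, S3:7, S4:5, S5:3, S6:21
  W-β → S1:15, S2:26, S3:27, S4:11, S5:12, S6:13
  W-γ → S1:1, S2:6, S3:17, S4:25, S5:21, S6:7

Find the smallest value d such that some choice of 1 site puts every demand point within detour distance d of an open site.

Open {W-α}.
  Farthest demand point is S6 at detour distance 21 (to W-α); all others are ≤ 21.
With {W-γ} the worst case is 25.
With {W-β} the worst case is 27.
No size-1 selection achieves below 21.

21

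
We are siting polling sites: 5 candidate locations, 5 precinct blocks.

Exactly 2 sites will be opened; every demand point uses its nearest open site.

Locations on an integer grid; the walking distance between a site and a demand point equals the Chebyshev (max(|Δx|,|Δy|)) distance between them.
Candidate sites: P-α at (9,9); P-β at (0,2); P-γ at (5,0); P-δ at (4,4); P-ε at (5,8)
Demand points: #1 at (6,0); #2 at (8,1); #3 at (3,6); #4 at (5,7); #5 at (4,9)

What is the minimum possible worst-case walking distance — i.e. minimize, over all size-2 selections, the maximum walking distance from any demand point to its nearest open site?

Open {P-γ, P-ε}.
  Farthest demand point is #2 at walking distance 3 (to P-γ); all others are ≤ 3.
With {P-δ, P-ε} the worst case is 4.
With {P-α, P-δ} the worst case is 5.
No size-2 selection achieves below 3.

3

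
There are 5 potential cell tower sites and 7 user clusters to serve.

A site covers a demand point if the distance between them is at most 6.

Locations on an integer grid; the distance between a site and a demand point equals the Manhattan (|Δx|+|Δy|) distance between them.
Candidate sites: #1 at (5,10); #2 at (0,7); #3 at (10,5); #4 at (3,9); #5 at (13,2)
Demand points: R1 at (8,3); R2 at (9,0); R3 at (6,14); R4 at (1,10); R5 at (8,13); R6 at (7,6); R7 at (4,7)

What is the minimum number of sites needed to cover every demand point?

Coverage sets (demand points within 6 of each site):
  #1: {R3, R4, R5, R6, R7}
  #2: {R4, R7}
  #3: {R1, R2, R6}
  #4: {R4, R7}
  #5: {R1, R2}
No single site covers all 7 demand points.
But {#1, #3} covers everything, so the minimum is 2.

2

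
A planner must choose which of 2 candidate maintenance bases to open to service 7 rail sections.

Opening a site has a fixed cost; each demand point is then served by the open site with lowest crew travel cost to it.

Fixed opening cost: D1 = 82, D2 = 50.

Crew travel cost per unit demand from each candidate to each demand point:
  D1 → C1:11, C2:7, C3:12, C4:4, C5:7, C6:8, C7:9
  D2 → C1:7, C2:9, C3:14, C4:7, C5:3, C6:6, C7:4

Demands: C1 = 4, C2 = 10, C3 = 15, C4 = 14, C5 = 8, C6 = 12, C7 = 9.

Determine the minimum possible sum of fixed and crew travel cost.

Open {D1, D2}: assign each demand point to its cheapest open site.
  C1→D2 4×7=28, C2→D1 10×7=70, C3→D1 15×12=180, C4→D1 14×4=56, C5→D2 8×3=24, C6→D2 12×6=72, C7→D2 9×4=36
  crew travel cost 466, fixed 132 → total 598.
Compare {D2}: crew travel cost 558 + fixed 50 = 608.
Compare {D1}: crew travel cost 583 + fixed 82 = 665.

598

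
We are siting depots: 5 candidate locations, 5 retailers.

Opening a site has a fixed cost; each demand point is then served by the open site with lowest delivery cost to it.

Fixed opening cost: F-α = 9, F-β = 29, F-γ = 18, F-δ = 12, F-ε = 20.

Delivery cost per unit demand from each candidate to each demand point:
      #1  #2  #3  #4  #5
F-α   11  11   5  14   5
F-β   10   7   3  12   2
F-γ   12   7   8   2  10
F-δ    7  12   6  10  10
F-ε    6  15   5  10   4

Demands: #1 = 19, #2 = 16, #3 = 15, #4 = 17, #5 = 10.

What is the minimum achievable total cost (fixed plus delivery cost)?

392

Open {F-β, F-γ, F-ε}: assign each demand point to its cheapest open site.
  #1→F-ε 19×6=114, #2→F-β 16×7=112, #3→F-β 15×3=45, #4→F-γ 17×2=34, #5→F-β 10×2=20
  delivery cost 325, fixed 67 → total 392.
Compare {F-α, F-β, F-γ, F-ε}: delivery cost 325 + fixed 76 = 401.
Compare {F-β, F-γ, F-δ}: delivery cost 344 + fixed 59 = 403.
Compare {F-β, F-γ, F-δ, F-ε}: delivery cost 325 + fixed 79 = 404.
All other subsets cost ≥ 401. Minimum total cost: 392.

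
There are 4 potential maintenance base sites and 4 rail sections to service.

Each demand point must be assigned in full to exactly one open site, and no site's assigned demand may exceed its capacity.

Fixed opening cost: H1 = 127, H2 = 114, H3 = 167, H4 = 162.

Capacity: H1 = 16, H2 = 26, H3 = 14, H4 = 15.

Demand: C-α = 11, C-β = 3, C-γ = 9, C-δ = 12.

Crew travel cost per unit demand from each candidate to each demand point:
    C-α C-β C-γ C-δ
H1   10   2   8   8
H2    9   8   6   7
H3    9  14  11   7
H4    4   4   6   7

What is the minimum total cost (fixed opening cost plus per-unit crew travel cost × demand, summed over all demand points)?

Open {H2, H4}; cheapest assignment that respects the capacities:
  H2 (cap 26, load 21): C-γ, C-δ — cost 9×6 + 12×7 = 138
  H4 (cap 15, load 14): C-α, C-β — cost 11×4 + 3×4 = 56
  Shipping 194, fixed 276 → total 470.
  Any other capacity-feasible assignment to {H2, H4} ships for at least 194.
Compare {H1, H2}: its best feasible assignment gives total 495.
Compare {H2, H3}: its best feasible assignment gives total 542.
Every other set of open sites that can feasibly serve all demand totals ≥ 495 even under its best assignment. Minimum: 470.

470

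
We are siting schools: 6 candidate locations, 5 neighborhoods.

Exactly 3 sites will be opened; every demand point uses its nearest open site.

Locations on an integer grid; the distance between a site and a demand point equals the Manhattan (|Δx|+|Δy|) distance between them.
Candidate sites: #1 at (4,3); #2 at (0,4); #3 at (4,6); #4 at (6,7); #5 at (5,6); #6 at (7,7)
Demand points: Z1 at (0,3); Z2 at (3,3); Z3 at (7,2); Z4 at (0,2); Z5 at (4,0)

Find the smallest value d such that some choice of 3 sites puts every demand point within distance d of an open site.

Open {#1, #2, #3}.
  Farthest demand point is Z3 at distance 4 (to #1); all others are ≤ 4.
With {#1, #2, #4} the worst case is 4.
With {#1, #2, #5} the worst case is 4.
No size-3 selection achieves below 4.

4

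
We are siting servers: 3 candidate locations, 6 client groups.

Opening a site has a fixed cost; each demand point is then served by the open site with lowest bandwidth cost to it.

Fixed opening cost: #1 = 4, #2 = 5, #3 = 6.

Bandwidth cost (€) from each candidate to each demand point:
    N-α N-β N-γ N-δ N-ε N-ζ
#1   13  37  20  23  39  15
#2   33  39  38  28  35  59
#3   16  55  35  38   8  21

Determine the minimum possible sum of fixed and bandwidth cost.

126

Open {#1, #3}: assign each demand point to its cheapest open site.
  N-α→#1 13, N-β→#1 37, N-γ→#1 20, N-δ→#1 23, N-ε→#3 8, N-ζ→#1 15
  bandwidth cost 116, fixed 10 → total 126.
Compare {#1, #2, #3}: bandwidth cost 116 + fixed 15 = 131.
Compare {#1}: bandwidth cost 147 + fixed 4 = 151.
Compare {#1, #2}: bandwidth cost 143 + fixed 9 = 152.
All other subsets cost ≥ 131. Minimum total cost: 126.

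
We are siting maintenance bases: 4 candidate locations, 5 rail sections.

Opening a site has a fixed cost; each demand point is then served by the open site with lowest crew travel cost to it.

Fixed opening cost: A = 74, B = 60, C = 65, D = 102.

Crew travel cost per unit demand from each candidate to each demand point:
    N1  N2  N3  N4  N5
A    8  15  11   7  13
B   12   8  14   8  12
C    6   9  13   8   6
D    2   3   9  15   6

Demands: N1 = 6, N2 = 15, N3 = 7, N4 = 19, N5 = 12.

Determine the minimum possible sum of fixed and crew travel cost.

Open {A, D}: assign each demand point to its cheapest open site.
  N1→D 6×2=12, N2→D 15×3=45, N3→D 7×9=63, N4→A 19×7=133, N5→D 12×6=72
  crew travel cost 325, fixed 176 → total 501.
Compare {B, D}: crew travel cost 344 + fixed 162 = 506.
Compare {C, D}: crew travel cost 344 + fixed 167 = 511.
Compare {C}: crew travel cost 486 + fixed 65 = 551.
All other subsets cost ≥ 506. Minimum total cost: 501.

501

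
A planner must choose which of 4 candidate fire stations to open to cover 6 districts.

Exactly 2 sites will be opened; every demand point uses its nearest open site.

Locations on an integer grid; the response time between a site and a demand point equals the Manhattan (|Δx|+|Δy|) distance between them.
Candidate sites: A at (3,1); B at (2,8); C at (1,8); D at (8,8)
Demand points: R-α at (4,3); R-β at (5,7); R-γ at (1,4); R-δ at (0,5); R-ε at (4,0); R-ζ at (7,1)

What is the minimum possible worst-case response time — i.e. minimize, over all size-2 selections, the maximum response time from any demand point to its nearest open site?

5

Open {A, B}.
  Farthest demand point is R-γ at response time 5 (to A); all others are ≤ 5.
With {A, C} the worst case is 5.
With {A, D} the worst case is 7.
No size-2 selection achieves below 5.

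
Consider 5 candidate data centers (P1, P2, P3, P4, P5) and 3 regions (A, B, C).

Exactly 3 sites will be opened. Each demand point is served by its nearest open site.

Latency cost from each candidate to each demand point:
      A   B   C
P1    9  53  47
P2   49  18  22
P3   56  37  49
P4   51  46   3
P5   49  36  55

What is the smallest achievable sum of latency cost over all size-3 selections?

30

Open {P1, P2, P4}.
  A→P1 9, B→P2 18, C→P4 3  ⇒ total 30.
Compare {P1, P4, P5}: total 48.
Compare {P1, P2, P3}: total 49.
No size-3 selection does better; minimum is 30.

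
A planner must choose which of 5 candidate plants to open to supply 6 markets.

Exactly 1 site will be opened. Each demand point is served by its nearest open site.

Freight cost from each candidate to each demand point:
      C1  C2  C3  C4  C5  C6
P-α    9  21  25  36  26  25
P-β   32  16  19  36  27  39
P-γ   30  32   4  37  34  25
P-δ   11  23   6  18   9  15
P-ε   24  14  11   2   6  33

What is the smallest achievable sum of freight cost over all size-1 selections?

Open {P-δ}.
  C1→P-δ 11, C2→P-δ 23, C3→P-δ 6, C4→P-δ 18, C5→P-δ 9, C6→P-δ 15  ⇒ total 82.
Compare {P-ε}: total 90.
Compare {P-α}: total 142.
No size-1 selection does better; minimum is 82.

82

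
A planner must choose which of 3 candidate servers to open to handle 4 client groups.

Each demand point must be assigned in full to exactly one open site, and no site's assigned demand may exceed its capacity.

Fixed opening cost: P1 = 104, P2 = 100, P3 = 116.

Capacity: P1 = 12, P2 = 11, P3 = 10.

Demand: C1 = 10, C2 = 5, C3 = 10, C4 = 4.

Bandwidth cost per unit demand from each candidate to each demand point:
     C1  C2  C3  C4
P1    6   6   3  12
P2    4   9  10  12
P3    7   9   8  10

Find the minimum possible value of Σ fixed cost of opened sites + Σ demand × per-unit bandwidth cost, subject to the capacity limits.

Open {P1, P2, P3}; cheapest assignment that respects the capacities:
  P1 (cap 12, load 10): C3 — cost 10×3 = 30
  P2 (cap 11, load 10): C1 — cost 10×4 = 40
  P3 (cap 10, load 9): C2, C4 — cost 5×9 + 4×10 = 85
  Shipping 155, fixed 320 → total 475.
  Any other capacity-feasible assignment to {P1, P2, P3} ships for at least 155.
Total demand is 29 and no other set of sites has combined capacity ≥ 29, so {P1, P2, P3} is the only feasible choice of open sites. Minimum: 475.

475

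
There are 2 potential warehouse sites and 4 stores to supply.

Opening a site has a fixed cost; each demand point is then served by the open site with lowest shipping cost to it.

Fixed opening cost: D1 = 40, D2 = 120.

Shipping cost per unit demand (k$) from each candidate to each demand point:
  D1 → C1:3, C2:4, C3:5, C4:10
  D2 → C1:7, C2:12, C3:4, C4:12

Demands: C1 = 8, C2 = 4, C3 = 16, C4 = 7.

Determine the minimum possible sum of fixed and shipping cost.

230

Open {D1}: assign each demand point to its cheapest open site.
  C1→D1 8×3=24, C2→D1 4×4=16, C3→D1 16×5=80, C4→D1 7×10=70
  shipping cost 190, fixed 40 → total 230.
Compare {D1, D2}: shipping cost 174 + fixed 160 = 334.
Compare {D2}: shipping cost 252 + fixed 120 = 372.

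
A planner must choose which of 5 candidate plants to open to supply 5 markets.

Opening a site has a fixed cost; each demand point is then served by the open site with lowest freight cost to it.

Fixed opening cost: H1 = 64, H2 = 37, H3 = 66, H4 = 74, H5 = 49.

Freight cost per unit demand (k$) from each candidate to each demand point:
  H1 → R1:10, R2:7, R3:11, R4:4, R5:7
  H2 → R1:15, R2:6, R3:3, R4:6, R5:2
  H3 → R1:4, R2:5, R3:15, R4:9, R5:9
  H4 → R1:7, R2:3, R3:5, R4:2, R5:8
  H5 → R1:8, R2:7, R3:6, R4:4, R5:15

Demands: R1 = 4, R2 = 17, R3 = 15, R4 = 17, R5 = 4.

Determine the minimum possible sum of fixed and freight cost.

Open {H2, H4}: assign each demand point to its cheapest open site.
  R1→H4 4×7=28, R2→H4 17×3=51, R3→H2 15×3=45, R4→H4 17×2=34, R5→H2 4×2=8
  freight cost 166, fixed 111 → total 277.
Compare {H4}: freight cost 220 + fixed 74 = 294.
Compare {H2, H4, H5}: freight cost 166 + fixed 160 = 326.
Compare {H2, H3, H4}: freight cost 154 + fixed 177 = 331.
All other subsets cost ≥ 294. Minimum total cost: 277.

277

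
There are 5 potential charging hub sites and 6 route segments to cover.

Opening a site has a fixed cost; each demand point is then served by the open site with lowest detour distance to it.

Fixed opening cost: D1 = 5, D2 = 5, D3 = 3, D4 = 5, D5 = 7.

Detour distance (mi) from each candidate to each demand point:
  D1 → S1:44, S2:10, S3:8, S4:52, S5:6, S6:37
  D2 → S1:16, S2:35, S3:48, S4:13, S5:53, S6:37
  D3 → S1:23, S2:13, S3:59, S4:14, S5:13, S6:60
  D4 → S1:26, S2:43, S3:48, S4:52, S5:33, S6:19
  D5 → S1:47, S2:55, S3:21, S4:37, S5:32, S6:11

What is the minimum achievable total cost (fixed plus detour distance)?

Open {D1, D2, D5}: assign each demand point to its cheapest open site.
  S1→D2 16, S2→D1 10, S3→D1 8, S4→D2 13, S5→D1 6, S6→D5 11
  detour distance 64, fixed 17 → total 81.
Compare {D1, D2, D3, D5}: detour distance 64 + fixed 20 = 84.
Compare {D1, D2, D4, D5}: detour distance 64 + fixed 22 = 86.
Compare {D1, D2, D4}: detour distance 72 + fixed 15 = 87.
All other subsets cost ≥ 84. Minimum total cost: 81.

81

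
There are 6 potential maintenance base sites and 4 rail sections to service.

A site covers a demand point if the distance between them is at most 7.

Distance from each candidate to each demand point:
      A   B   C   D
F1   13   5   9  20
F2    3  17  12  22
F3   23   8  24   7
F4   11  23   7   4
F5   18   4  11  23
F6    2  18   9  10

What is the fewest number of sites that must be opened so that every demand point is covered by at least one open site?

3

Coverage sets (demand points within 7 of each site):
  F1: {B}
  F2: {A}
  F3: {D}
  F4: {C, D}
  F5: {B}
  F6: {A}
No 2 sites suffice: every size-2 union leaves at least one demand point uncovered.
But {F1, F2, F4} covers everything, so the minimum is 3.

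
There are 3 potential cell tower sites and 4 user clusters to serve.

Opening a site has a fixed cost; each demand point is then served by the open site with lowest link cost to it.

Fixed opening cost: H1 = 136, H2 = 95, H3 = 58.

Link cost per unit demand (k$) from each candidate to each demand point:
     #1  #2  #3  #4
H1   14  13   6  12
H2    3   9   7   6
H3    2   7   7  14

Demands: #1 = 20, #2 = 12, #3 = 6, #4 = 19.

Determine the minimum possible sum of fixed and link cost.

Open {H2}: assign each demand point to its cheapest open site.
  #1→H2 20×3=60, #2→H2 12×9=108, #3→H2 6×7=42, #4→H2 19×6=114
  link cost 324, fixed 95 → total 419.
Compare {H2, H3}: link cost 280 + fixed 153 = 433.
Compare {H3}: link cost 432 + fixed 58 = 490.
Compare {H1, H2}: link cost 318 + fixed 231 = 549.
All other subsets cost ≥ 433. Minimum total cost: 419.

419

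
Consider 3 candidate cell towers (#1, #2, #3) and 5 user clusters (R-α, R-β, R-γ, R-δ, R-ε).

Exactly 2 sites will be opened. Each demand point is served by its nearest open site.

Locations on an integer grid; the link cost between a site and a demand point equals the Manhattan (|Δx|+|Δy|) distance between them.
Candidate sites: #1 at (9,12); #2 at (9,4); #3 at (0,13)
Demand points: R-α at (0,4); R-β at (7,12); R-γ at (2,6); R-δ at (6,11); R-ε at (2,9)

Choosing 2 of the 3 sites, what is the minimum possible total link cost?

30

Open {#1, #3}.
  R-α→#3 9, R-β→#1 2, R-γ→#3 9, R-δ→#1 4, R-ε→#3 6  ⇒ total 30.
Compare {#1, #2}: total 34.
Compare {#2, #3}: total 40.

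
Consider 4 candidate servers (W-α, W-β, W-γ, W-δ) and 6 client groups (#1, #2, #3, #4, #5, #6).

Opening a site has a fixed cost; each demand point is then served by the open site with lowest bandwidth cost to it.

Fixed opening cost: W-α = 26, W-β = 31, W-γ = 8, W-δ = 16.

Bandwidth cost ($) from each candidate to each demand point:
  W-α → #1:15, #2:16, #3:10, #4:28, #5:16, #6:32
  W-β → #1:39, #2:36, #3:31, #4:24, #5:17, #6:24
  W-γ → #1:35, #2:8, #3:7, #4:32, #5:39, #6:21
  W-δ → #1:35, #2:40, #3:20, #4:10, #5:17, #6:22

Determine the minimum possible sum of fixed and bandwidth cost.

Open {W-γ, W-δ}: assign each demand point to its cheapest open site.
  #1→W-γ 35, #2→W-γ 8, #3→W-γ 7, #4→W-δ 10, #5→W-δ 17, #6→W-γ 21
  bandwidth cost 98, fixed 24 → total 122.
Compare {W-α, W-γ, W-δ}: bandwidth cost 77 + fixed 50 = 127.
Compare {W-α, W-γ}: bandwidth cost 95 + fixed 34 = 129.
Compare {W-α, W-δ}: bandwidth cost 89 + fixed 42 = 131.
All other subsets cost ≥ 127. Minimum total cost: 122.

122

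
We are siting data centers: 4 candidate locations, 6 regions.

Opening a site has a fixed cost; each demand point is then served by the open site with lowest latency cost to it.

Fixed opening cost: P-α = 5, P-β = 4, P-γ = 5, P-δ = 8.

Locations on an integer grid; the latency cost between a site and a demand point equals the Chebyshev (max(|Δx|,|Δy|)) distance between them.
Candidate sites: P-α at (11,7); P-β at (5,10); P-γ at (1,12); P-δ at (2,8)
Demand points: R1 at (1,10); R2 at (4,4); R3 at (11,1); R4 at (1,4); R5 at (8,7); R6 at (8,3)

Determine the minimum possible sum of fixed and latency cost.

Open {P-α, P-δ}: assign each demand point to its cheapest open site.
  R1→P-δ 2, R2→P-δ 4, R3→P-α 6, R4→P-δ 4, R5→P-α 3, R6→P-α 4
  latency cost 23, fixed 13 → total 36.
Compare {P-α, P-β}: latency cost 29 + fixed 9 = 38.
Compare {P-β}: latency cost 35 + fixed 4 = 39.
Compare {P-δ}: latency cost 31 + fixed 8 = 39.
All other subsets cost ≥ 38. Minimum total cost: 36.

36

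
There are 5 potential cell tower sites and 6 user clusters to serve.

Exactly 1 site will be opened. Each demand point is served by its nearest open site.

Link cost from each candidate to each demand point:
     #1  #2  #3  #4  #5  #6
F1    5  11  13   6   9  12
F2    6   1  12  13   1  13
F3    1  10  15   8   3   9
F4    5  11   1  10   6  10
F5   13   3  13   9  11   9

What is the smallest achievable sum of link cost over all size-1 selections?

Open {F4}.
  #1→F4 5, #2→F4 11, #3→F4 1, #4→F4 10, #5→F4 6, #6→F4 10  ⇒ total 43.
Compare {F2}: total 46.
Compare {F3}: total 46.
No size-1 selection does better; minimum is 43.

43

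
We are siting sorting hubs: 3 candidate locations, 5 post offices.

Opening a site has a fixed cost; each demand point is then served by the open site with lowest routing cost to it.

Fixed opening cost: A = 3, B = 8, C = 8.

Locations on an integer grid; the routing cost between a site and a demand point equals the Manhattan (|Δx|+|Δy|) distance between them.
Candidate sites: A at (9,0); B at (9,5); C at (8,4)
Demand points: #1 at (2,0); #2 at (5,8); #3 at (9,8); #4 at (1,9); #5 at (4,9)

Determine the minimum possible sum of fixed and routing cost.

Open {A, B}: assign each demand point to its cheapest open site.
  #1→A 7, #2→B 7, #3→B 3, #4→B 12, #5→B 9
  routing cost 38, fixed 11 → total 49.
Compare {B}: routing cost 43 + fixed 8 = 51.
Compare {C}: routing cost 43 + fixed 8 = 51.
Compare {A, C}: routing cost 40 + fixed 11 = 51.
All other subsets cost ≥ 51. Minimum total cost: 49.

49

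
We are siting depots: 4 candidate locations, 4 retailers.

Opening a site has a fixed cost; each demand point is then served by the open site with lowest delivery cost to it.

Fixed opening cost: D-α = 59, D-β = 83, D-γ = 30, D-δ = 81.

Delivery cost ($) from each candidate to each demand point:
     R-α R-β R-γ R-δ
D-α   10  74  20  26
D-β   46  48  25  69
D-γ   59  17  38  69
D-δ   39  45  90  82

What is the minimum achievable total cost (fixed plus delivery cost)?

Open {D-α, D-γ}: assign each demand point to its cheapest open site.
  R-α→D-α 10, R-β→D-γ 17, R-γ→D-α 20, R-δ→D-α 26
  delivery cost 73, fixed 89 → total 162.
Compare {D-α}: delivery cost 130 + fixed 59 = 189.
Compare {D-γ}: delivery cost 183 + fixed 30 = 213.
Compare {D-α, D-δ}: delivery cost 101 + fixed 140 = 241.
All other subsets cost ≥ 189. Minimum total cost: 162.

162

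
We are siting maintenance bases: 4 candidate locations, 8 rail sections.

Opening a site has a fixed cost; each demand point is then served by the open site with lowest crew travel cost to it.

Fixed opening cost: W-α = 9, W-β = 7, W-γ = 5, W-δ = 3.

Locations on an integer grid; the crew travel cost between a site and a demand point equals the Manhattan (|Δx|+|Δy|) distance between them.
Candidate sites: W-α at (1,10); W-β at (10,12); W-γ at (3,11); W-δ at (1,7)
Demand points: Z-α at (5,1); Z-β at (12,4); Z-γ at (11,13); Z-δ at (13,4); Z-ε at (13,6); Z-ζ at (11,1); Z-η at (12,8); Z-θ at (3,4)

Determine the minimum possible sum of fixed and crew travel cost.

75

Open {W-β, W-δ}: assign each demand point to its cheapest open site.
  Z-α→W-δ 10, Z-β→W-β 10, Z-γ→W-β 2, Z-δ→W-β 11, Z-ε→W-β 9, Z-ζ→W-β 12, Z-η→W-β 6, Z-θ→W-δ 5
  crew travel cost 65, fixed 10 → total 75.
Compare {W-β, W-γ, W-δ}: crew travel cost 65 + fixed 15 = 80.
Compare {W-β, W-γ}: crew travel cost 69 + fixed 12 = 81.
Compare {W-α, W-β, W-δ}: crew travel cost 65 + fixed 19 = 84.
All other subsets cost ≥ 80. Minimum total cost: 75.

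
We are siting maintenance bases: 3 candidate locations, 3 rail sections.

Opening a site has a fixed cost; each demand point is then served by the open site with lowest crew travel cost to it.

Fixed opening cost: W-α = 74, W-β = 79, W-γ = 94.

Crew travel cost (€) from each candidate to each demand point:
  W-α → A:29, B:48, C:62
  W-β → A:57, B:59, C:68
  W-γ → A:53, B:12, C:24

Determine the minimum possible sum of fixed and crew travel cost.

Open {W-γ}: assign each demand point to its cheapest open site.
  A→W-γ 53, B→W-γ 12, C→W-γ 24
  crew travel cost 89, fixed 94 → total 183.
Compare {W-α}: crew travel cost 139 + fixed 74 = 213.
Compare {W-α, W-γ}: crew travel cost 65 + fixed 168 = 233.
Compare {W-β, W-γ}: crew travel cost 89 + fixed 173 = 262.
All other subsets cost ≥ 213. Minimum total cost: 183.

183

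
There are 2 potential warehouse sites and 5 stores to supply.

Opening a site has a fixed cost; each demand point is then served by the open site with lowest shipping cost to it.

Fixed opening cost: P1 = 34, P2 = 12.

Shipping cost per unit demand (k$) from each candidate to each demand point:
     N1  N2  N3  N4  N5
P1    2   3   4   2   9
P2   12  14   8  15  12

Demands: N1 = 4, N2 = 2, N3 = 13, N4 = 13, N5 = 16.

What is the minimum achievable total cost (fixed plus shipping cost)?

270

Open {P1}: assign each demand point to its cheapest open site.
  N1→P1 4×2=8, N2→P1 2×3=6, N3→P1 13×4=52, N4→P1 13×2=26, N5→P1 16×9=144
  shipping cost 236, fixed 34 → total 270.
Compare {P1, P2}: shipping cost 236 + fixed 46 = 282.
Compare {P2}: shipping cost 567 + fixed 12 = 579.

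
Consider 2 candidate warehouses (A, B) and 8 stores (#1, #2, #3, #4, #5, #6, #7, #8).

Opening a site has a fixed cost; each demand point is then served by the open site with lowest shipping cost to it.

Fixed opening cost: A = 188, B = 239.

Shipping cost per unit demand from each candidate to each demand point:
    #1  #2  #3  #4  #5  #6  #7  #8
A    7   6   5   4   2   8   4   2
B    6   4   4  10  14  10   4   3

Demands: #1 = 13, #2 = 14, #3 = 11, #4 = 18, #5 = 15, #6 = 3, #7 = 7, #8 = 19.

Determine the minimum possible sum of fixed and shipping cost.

Open {A}: assign each demand point to its cheapest open site.
  #1→A 13×7=91, #2→A 14×6=84, #3→A 11×5=55, #4→A 18×4=72, #5→A 15×2=30, #6→A 3×8=24, #7→A 7×4=28, #8→A 19×2=38
  shipping cost 422, fixed 188 → total 610.
Compare {A, B}: shipping cost 370 + fixed 427 = 797.
Compare {B}: shipping cost 683 + fixed 239 = 922.

610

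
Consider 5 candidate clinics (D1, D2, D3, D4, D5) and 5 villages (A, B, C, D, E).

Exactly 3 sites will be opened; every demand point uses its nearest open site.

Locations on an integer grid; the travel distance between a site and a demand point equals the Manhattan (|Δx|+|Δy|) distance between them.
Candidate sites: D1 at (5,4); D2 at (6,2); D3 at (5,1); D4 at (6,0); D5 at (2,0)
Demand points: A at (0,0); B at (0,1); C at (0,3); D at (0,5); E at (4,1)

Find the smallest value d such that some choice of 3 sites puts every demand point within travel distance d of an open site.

Open {D1, D2, D3}.
  Farthest demand point is A at travel distance 6 (to D3); all others are ≤ 6.
With {D1, D2, D5} the worst case is 6.
With {D1, D3, D4} the worst case is 6.
No size-3 selection achieves below 6.

6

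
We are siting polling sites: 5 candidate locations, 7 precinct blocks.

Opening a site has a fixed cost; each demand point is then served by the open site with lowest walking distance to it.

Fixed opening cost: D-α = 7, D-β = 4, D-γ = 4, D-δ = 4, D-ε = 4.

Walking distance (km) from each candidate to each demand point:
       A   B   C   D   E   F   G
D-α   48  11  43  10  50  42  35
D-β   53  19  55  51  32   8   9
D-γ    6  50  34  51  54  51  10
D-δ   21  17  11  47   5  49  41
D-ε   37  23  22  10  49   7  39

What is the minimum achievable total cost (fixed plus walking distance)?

78

Open {D-γ, D-δ, D-ε}: assign each demand point to its cheapest open site.
  A→D-γ 6, B→D-δ 17, C→D-δ 11, D→D-ε 10, E→D-δ 5, F→D-ε 7, G→D-γ 10
  walking distance 66, fixed 12 → total 78.
Compare {D-α, D-β, D-γ, D-δ}: walking distance 60 + fixed 19 = 79.
Compare {D-α, D-γ, D-δ, D-ε}: walking distance 60 + fixed 19 = 79.
Compare {D-β, D-γ, D-δ, D-ε}: walking distance 65 + fixed 16 = 81.
All other subsets cost ≥ 79. Minimum total cost: 78.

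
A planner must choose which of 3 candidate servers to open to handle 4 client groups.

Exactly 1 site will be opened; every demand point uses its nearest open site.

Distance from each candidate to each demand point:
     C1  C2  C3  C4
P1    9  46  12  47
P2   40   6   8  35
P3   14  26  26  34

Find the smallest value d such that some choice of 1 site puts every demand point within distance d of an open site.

34

Open {P3}.
  Farthest demand point is C4 at distance 34 (to P3); all others are ≤ 34.
With {P2} the worst case is 40.
With {P1} the worst case is 47.
No size-1 selection achieves below 34.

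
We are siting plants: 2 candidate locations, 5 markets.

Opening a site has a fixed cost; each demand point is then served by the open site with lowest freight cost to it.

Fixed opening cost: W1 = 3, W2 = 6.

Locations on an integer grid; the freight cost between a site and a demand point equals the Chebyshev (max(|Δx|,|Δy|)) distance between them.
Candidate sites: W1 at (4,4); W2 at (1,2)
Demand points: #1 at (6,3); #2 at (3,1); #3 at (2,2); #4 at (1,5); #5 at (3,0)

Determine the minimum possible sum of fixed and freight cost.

17

Open {W1}: assign each demand point to its cheapest open site.
  #1→W1 2, #2→W1 3, #3→W1 2, #4→W1 3, #5→W1 4
  freight cost 14, fixed 3 → total 17.
Compare {W2}: freight cost 13 + fixed 6 = 19.
Compare {W1, W2}: freight cost 10 + fixed 9 = 19.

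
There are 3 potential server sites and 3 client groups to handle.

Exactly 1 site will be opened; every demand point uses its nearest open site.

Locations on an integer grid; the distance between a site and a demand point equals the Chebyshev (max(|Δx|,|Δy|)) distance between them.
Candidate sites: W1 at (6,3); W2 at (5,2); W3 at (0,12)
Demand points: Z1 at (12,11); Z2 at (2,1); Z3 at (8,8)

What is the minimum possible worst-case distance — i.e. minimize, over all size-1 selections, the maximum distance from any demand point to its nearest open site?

8

Open {W1}.
  Farthest demand point is Z1 at distance 8 (to W1); all others are ≤ 8.
With {W2} the worst case is 9.
With {W3} the worst case is 12.
No size-1 selection achieves below 8.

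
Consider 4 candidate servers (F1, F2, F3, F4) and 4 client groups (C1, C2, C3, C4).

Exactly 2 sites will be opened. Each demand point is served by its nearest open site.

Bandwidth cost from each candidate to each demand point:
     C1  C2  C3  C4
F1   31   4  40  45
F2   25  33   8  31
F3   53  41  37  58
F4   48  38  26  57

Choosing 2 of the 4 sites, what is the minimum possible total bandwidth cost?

Open {F1, F2}.
  C1→F2 25, C2→F1 4, C3→F2 8, C4→F2 31  ⇒ total 68.
Compare {F2, F3}: total 97.
Compare {F2, F4}: total 97.
No size-2 selection does better; minimum is 68.

68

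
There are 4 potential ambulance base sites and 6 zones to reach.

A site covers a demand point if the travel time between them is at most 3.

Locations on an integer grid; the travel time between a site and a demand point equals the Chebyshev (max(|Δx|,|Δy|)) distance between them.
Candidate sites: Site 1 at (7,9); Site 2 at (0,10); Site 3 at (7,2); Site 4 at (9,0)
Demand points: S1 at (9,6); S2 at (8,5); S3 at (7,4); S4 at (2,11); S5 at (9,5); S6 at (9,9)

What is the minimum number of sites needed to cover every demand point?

Coverage sets (demand points within 3 of each site):
  Site 1: {S1, S6}
  Site 2: {S4}
  Site 3: {S2, S3, S5}
  Site 4: {}
No 2 sites suffice: every size-2 union leaves at least one demand point uncovered.
But {Site 1, Site 2, Site 3} covers everything, so the minimum is 3.

3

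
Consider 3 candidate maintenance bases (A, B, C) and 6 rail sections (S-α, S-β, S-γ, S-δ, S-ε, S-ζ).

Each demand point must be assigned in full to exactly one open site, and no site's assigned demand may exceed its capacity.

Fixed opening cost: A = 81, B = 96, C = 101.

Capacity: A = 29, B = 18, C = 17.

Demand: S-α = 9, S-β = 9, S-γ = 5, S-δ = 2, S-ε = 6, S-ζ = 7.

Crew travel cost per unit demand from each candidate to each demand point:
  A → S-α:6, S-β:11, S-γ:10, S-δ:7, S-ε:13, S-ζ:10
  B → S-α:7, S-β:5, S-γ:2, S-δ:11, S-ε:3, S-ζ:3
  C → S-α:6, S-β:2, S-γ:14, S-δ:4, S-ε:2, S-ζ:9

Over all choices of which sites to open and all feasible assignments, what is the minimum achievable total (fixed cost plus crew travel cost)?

393

Open {A, B}; cheapest assignment that respects the capacities:
  A (cap 29, load 20): S-α, S-β, S-δ — cost 9×6 + 9×11 + 2×7 = 167
  B (cap 18, load 18): S-γ, S-ε, S-ζ — cost 5×2 + 6×3 + 7×3 = 49
  Shipping 216, fixed 177 → total 393.
  Any other capacity-feasible assignment to {A, B} ships for at least 216.
Compare {A, C}: its best feasible assignment gives total 394.
Compare {A, B, C}: its best feasible assignment gives total 401.
Every other set of open sites that can feasibly serve all demand totals ≥ 394 even under its best assignment. Minimum: 393.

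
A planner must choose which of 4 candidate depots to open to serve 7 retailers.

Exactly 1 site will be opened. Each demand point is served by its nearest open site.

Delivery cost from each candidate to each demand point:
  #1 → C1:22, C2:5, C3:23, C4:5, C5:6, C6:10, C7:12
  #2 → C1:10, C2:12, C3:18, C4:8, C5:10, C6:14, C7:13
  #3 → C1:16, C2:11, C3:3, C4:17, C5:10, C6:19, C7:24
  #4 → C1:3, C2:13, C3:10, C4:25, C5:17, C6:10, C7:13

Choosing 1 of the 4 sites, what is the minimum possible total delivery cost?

Open {#1}.
  C1→#1 22, C2→#1 5, C3→#1 23, C4→#1 5, C5→#1 6, C6→#1 10, C7→#1 12  ⇒ total 83.
Compare {#2}: total 85.
Compare {#4}: total 91.
No size-1 selection does better; minimum is 83.

83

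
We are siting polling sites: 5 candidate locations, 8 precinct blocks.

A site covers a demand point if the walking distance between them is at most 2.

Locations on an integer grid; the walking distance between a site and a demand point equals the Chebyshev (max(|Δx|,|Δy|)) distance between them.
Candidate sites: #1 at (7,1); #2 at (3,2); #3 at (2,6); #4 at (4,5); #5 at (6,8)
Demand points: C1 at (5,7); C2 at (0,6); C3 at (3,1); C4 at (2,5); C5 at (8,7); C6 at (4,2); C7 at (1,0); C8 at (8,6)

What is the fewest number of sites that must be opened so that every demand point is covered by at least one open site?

Coverage sets (demand points within 2 of each site):
  #1: {}
  #2: {C3, C6, C7}
  #3: {C2, C4}
  #4: {C1, C4}
  #5: {C1, C5, C8}
No 2 sites suffice: every size-2 union leaves at least one demand point uncovered.
But {#2, #3, #5} covers everything, so the minimum is 3.

3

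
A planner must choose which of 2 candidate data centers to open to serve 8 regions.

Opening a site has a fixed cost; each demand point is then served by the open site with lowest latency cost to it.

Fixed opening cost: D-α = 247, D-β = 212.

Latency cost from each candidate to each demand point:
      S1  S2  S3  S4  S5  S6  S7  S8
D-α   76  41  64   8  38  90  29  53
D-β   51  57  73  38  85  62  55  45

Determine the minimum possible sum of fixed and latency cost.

646

Open {D-α}: assign each demand point to its cheapest open site.
  S1→D-α 76, S2→D-α 41, S3→D-α 64, S4→D-α 8, S5→D-α 38, S6→D-α 90, S7→D-α 29, S8→D-α 53
  latency cost 399, fixed 247 → total 646.
Compare {D-β}: latency cost 466 + fixed 212 = 678.
Compare {D-α, D-β}: latency cost 338 + fixed 459 = 797.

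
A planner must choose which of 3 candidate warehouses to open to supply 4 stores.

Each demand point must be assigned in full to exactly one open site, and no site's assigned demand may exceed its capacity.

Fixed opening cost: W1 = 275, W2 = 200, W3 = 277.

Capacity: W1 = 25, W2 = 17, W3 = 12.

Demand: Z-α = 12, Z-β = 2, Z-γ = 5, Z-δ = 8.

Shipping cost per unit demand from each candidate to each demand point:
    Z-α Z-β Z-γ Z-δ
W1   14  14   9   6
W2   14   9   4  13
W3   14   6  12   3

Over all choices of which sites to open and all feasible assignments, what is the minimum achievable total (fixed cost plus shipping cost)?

Open {W2, W3}; cheapest assignment that respects the capacities:
  W2 (cap 17, load 17): Z-α, Z-γ — cost 12×14 + 5×4 = 188
  W3 (cap 12, load 10): Z-β, Z-δ — cost 2×6 + 8×3 = 36
  Shipping 224, fixed 477 → total 701.
  Any other capacity-feasible assignment to {W2, W3} ships for at least 224.
Compare {W1, W2}: its best feasible assignment gives total 729.
Compare {W1, W3}: its best feasible assignment gives total 801.
Every other set of open sites that can feasibly serve all demand totals ≥ 729 even under its best assignment. Minimum: 701.

701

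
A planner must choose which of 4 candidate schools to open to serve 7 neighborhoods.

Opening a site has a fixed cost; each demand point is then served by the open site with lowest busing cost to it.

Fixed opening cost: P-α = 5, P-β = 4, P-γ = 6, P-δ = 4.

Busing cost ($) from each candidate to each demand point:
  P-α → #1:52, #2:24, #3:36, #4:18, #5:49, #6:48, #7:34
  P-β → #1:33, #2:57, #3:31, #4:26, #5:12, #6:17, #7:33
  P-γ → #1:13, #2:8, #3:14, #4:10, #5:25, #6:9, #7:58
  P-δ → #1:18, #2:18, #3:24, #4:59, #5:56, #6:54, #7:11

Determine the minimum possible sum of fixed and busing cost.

91

Open {P-β, P-γ, P-δ}: assign each demand point to its cheapest open site.
  #1→P-γ 13, #2→P-γ 8, #3→P-γ 14, #4→P-γ 10, #5→P-β 12, #6→P-γ 9, #7→P-δ 11
  busing cost 77, fixed 14 → total 91.
Compare {P-α, P-β, P-γ, P-δ}: busing cost 77 + fixed 19 = 96.
Compare {P-γ, P-δ}: busing cost 90 + fixed 10 = 100.
Compare {P-α, P-γ, P-δ}: busing cost 90 + fixed 15 = 105.
All other subsets cost ≥ 96. Minimum total cost: 91.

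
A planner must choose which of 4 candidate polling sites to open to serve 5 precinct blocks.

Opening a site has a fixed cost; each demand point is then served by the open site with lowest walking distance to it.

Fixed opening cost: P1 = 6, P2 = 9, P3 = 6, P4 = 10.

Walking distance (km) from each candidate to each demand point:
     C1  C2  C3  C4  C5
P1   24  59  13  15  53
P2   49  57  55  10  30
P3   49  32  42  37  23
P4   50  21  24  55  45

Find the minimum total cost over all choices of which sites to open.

Open {P1, P3, P4}: assign each demand point to its cheapest open site.
  C1→P1 24, C2→P4 21, C3→P1 13, C4→P1 15, C5→P3 23
  walking distance 96, fixed 22 → total 118.
Compare {P1, P3}: walking distance 107 + fixed 12 = 119.
Compare {P1, P2, P3, P4}: walking distance 91 + fixed 31 = 122.
Compare {P1, P2, P3}: walking distance 102 + fixed 21 = 123.
All other subsets cost ≥ 119. Minimum total cost: 118.

118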